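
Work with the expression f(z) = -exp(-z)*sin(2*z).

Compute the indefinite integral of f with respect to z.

F(z) = (sin(2*z) + 2*cos(2*z))*exp(-z)/5 + C

An antiderivative F(z) passes only if d/dz[F] lands on f(z) exactly.
Check: d/dz[(sin(2*z) + 2*cos(2*z))*exp(-z)/5] = -exp(-z)*sin(2*z) = f(z).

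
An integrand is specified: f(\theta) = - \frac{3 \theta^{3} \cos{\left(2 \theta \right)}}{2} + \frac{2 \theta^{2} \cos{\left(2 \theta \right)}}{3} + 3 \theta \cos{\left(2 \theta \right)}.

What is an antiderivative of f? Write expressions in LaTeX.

An antiderivative is F(\theta) = - \frac{3 \theta^{3} \sin{\left(2 \theta \right)}}{4} + \frac{\theta^{2} \sin{\left(2 \theta \right)}}{3} - \frac{9 \theta^{2} \cos{\left(2 \theta \right)}}{8} + \frac{21 \theta \sin{\left(2 \theta \right)}}{8} + \frac{\theta \cos{\left(2 \theta \right)}}{3} - \frac{\sin{\left(2 \theta \right)}}{6} + \frac{21 \cos{\left(2 \theta \right)}}{16}.

The integrand splits into summands that can be handled one at a time.
Check: d/d\theta[- \frac{3 \theta^{3} \sin{\left(2 \theta \right)}}{4} + \frac{\theta^{2} \sin{\left(2 \theta \right)}}{3} - \frac{9 \theta^{2} \cos{\left(2 \theta \right)}}{8} + \frac{21 \theta \sin{\left(2 \theta \right)}}{8} + \frac{\theta \cos{\left(2 \theta \right)}}{3} - \frac{\sin{\left(2 \theta \right)}}{6} + \frac{21 \cos{\left(2 \theta \right)}}{16}] = - \frac{3 \theta^{3} \cos{\left(2 \theta \right)}}{2} + \frac{2 \theta^{2} \cos{\left(2 \theta \right)}}{3} + 3 \theta \cos{\left(2 \theta \right)} = f(\theta).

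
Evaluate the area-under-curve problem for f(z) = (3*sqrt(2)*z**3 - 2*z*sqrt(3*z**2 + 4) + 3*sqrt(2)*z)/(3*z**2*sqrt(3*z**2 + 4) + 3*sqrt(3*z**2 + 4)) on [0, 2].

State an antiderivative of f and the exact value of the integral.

Antiderivative: F(z) = (sqrt(2)*sqrt(3*z**2 + 4) - log(z**2/2 + 1/2))/3; value = -log(5/2)/3 - log(2)/3 + 2*sqrt(2)/3

For F(z) to be correct the identity F'(z) - f(z) = 0 must hold.
F(z) = (sqrt(2)*sqrt(3*z**2 + 4) - log(z**2/2 + 1/2))/3 is an antiderivative of f.
Check: d/dz[(sqrt(2)*sqrt(3*z**2 + 4) - log(z**2/2 + 1/2))/3] = (3*sqrt(2)*z**3 - 2*z*sqrt(3*z**2 + 4) + 3*sqrt(2)*z)/(3*z**2*sqrt(3*z**2 + 4) + 3*sqrt(3*z**2 + 4)) = f(z).
F(2) = -log(5/2)/3 + 4*sqrt(2)/3; F(0) = log(2)/3 + 2*sqrt(2)/3.
Integral = F(2) - F(0) = -log(5/2)/3 - log(2)/3 + 2*sqrt(2)/3.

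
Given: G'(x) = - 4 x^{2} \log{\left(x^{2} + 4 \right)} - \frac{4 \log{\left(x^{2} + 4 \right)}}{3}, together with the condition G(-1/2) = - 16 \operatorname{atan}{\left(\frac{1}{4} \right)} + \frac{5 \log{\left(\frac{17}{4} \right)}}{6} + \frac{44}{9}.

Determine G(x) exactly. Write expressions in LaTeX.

Integrate term by term and add the pieces.
A general antiderivative is \frac{8 x^{3}}{9} - 8 x + \left(- \frac{4 x^{3}}{3} - \frac{4 x}{3}\right) \log{\left(x^{2} + 4 \right)} + 16 \operatorname{atan}{\left(\frac{x}{2} \right)} + C.
The condition gives C = - 16 \operatorname{atan}{\left(\frac{1}{4} \right)} + \frac{5 \log{\left(\frac{17}{4} \right)}}{6} + \frac{44}{9} - (- 16 \operatorname{atan}{\left(\frac{1}{4} \right)} + \frac{5 \log{\left(\frac{17}{4} \right)}}{6} + \frac{35}{9}) = 1.
So G(x) = - \frac{4 x^{3} \log{\left(x^{2} + 4 \right)}}{3} + \frac{8 x^{3}}{9} - \frac{4 x \log{\left(x^{2} + 4 \right)}}{3} - 8 x + 16 \operatorname{atan}{\left(\frac{x}{2} \right)} + 1.
Check: d/dx[- \frac{4 x^{3} \log{\left(x^{2} + 4 \right)}}{3} + \frac{8 x^{3}}{9} - \frac{4 x \log{\left(x^{2} + 4 \right)}}{3} - 8 x + 16 \operatorname{atan}{\left(\frac{x}{2} \right)} + 1] = - 4 x^{2} \log{\left(x^{2} + 4 \right)} - \frac{4 \log{\left(x^{2} + 4 \right)}}{3} = G'(x).

G(x) = - \frac{4 x^{3} \log{\left(x^{2} + 4 \right)}}{3} + \frac{8 x^{3}}{9} - \frac{4 x \log{\left(x^{2} + 4 \right)}}{3} - 8 x + 16 \operatorname{atan}{\left(\frac{x}{2} \right)} + 1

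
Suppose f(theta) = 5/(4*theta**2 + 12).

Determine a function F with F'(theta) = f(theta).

A first test for any F(theta): its theta-derivative must equal f(theta) identically.
Check: d/dtheta[5*sqrt(3)*atan(sqrt(3)*theta/3)/12] = 5/(4*theta**2 + 12) = f(theta).

An antiderivative is F(theta) = 5*sqrt(3)*atan(sqrt(3)*theta/3)/12.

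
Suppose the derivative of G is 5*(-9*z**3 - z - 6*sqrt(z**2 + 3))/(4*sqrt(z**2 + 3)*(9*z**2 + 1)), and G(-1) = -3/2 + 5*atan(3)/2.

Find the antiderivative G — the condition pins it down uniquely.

For G(z) to be correct, d/dz[G] must agree with the stated G'(z) identically.
A general antiderivative is -5*sqrt(z**2 + 3)/4 - 5*atan(3*z)/2 + C.
The condition gives C = -3/2 + 5*atan(3)/2 - (-5/2 + 5*atan(3)/2) = 1.
So G(z) = (-5*sqrt(z**2 + 3) - 10*atan(3*z) + 4)/4.
Check: d/dz[(-5*sqrt(z**2 + 3) - 10*atan(3*z) + 4)/4] = (-45*z**3 - 5*z - 30*sqrt(z**2 + 3))/(36*z**2*sqrt(z**2 + 3) + 4*sqrt(z**2 + 3)), which equals G'(z).

G(z) = (-5*sqrt(z**2 + 3) - 10*atan(3*z) + 4)/4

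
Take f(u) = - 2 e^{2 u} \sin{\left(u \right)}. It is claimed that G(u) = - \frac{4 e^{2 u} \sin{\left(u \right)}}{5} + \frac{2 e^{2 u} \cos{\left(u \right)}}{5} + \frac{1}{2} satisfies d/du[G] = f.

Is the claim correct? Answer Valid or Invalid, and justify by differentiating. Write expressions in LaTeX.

Valid: G'(u) = f(u).

d/du[G] = - 2 e^{2 u} \sin{\left(u \right)}
This equals f(u) exactly, so the claim holds.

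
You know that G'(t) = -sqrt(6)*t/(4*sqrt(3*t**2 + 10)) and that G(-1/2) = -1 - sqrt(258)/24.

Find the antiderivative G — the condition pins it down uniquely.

G(t) = -(sqrt(6)*sqrt(3*t**2 + 10) + 12)/12

G'(t) matches the chain-rule pattern g'(h)*h' with inner function h(t) = t**2/2 + 5/3; substituting u = h(t) collapses the integral.
A general antiderivative is -sqrt(t**2/2 + 5/3)/2 + C.
The condition gives C = -1 - sqrt(258)/24 - (-sqrt(258)/24) = -1.
So G(t) = -(sqrt(6)*sqrt(3*t**2 + 10) + 12)/12.
Check: d/dt[-(sqrt(6)*sqrt(3*t**2 + 10) + 12)/12] = -sqrt(6)*t/(4*sqrt(3*t**2 + 10)) = G'(t).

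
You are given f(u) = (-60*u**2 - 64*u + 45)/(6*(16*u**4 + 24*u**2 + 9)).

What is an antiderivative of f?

Recognize the product-rule pattern: f = v'r + vr' with v = 1/(4*u**2 + 3), r = 5*u/2 + 4/3, so integration by parts undoes it.
Check: d/du[5*u/(8*u**2 + 6) + 4/(12*u**2 + 9)] = (-60*u**2 - 64*u + 45)/(96*u**4 + 144*u**2 + 54), which equals f(u).

An antiderivative is F(u) = 5*u/(8*u**2 + 6) + 4/(12*u**2 + 9).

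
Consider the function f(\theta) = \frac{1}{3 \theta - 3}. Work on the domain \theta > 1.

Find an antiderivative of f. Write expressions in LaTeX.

A candidate is checked by its d/d\theta: the result must match f(\theta).
Check: d/d\theta[\frac{\log{\left(2 \theta - 2 \right)}}{3}] = \frac{1}{3 \theta - 3} = f(\theta).

An antiderivative is F(\theta) = \frac{\log{\left(2 \theta - 2 \right)}}{3}.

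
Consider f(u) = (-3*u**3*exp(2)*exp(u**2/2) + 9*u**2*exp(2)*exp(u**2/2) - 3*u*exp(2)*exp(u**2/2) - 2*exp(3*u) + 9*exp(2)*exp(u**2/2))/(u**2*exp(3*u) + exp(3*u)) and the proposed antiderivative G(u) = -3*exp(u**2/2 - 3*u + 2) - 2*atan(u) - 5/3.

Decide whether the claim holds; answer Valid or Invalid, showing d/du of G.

d/du[G] = (-3*u**3*exp(2)*exp(-3*u)*exp(u**2/2) + 9*u**2*exp(2)*exp(-3*u)*exp(u**2/2) - 3*u*exp(2)*exp(-3*u)*exp(u**2/2) - 2 + 9*exp(2)*exp(-3*u)*exp(u**2/2))/(u**2 + 1)
This equals f(u) exactly, so the claim holds.

Valid - the claim checks out under differentiation.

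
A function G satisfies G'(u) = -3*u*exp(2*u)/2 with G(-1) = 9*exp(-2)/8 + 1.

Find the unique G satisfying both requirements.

G(u) = -3*u*exp(2*u)/4 + 3*exp(2*u)/8 + 1

G'(u) has the shape v'r + vr' for v = 3/8 - 3*u/4 and r = exp(2*u) — it is the derivative of the product v*r.
A general antiderivative is (3 - 6*u)*exp(2*u)/8 + C.
The condition gives C = 9*exp(-2)/8 + 1 - (9*exp(-2)/8) = 1.
So G(u) = -3*u*exp(2*u)/4 + 3*exp(2*u)/8 + 1.
Check: d/du[-3*u*exp(2*u)/4 + 3*exp(2*u)/8 + 1] = -3*u*exp(2*u)/2 = G'(u).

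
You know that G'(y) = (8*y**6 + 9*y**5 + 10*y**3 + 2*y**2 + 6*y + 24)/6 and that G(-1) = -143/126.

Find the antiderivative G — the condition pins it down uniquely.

Any candidate G(y) must reproduce the stated G'(y) exactly.
A general antiderivative is 4*y**7/21 + y**6/4 + 5*y**4/12 + y**3/9 + y**2/2 + 4*y + C.
The condition gives C = -143/126 - (-395/126) = 2.
So G(y) = 4*y**7/21 + y**6/4 + 5*y**4/12 + y**3/9 + y**2/2 + 4*y + 2.
Check: d/dy[4*y**7/21 + y**6/4 + 5*y**4/12 + y**3/9 + y**2/2 + 4*y + 2] = 4*y**6/3 + 3*y**5/2 + 5*y**3/3 + y**2/3 + y + 4, which equals G'(y).

G(y) = 4*y**7/21 + y**6/4 + 5*y**4/12 + y**3/9 + y**2/2 + 4*y + 2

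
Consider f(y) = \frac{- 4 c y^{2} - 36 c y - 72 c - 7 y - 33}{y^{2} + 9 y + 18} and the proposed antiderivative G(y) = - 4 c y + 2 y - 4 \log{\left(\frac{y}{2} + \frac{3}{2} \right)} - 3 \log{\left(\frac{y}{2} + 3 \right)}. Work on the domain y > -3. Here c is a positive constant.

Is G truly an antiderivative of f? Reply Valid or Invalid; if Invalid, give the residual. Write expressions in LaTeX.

Invalid: d/dy[G] - f = 2, which is not 0.

d/dy[G] = \frac{- 4 c y^{2} - 36 c y - 72 c + 2 y^{2} + 11 y + 3}{y^{2} + 9 y + 18}
d/dy[G] - f(y) = 2 != 0.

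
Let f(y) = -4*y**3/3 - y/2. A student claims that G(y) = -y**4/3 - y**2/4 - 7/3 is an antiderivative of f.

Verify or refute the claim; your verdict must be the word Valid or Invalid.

d/dy[G] = -4*y**3/3 - y/2
This equals f(y) exactly, so the claim holds.

Valid: G'(y) = f(y).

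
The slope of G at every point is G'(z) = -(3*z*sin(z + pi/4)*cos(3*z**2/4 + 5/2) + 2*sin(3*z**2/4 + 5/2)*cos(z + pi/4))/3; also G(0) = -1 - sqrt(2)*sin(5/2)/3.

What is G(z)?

G'(z) has the shape u'v + uv' for u = -2*sin(3*z**2/4 + 5/2)/3 and v = sin(z + pi/4) — it is the derivative of the product u*v.
A general antiderivative is -2*sin(z + pi/4)*sin(3*z**2/4 + 5/2)/3 + C.
The condition gives C = -1 - sqrt(2)*sin(5/2)/3 - (-sqrt(2)*sin(5/2)/3) = -1.
So G(z) = -2*sin(z + pi/4)*sin(3*z**2/4 + 5/2)/3 - 1.
Check: d/dz[-2*sin(z + pi/4)*sin(3*z**2/4 + 5/2)/3 - 1] = -z*sin(z + pi/4)*cos(3*z**2/4 + 5/2) - 2*sin(3*z**2/4 + 5/2)*cos(z + pi/4)/3, which equals G'(z).

G(z) = -2*sin(z + pi/4)*sin(3*z**2/4 + 5/2)/3 - 1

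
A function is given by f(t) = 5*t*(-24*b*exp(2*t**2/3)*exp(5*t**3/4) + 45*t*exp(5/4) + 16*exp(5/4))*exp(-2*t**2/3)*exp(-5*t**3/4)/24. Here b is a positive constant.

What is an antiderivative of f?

Any candidate F(t) must reproduce f(t) exactly when differentiated.
Check: d/dt[-5*(b*t**2 + exp(5/4)*exp(-2*t**2/3)*exp(-5*t**3/4))/2] = (-120*b*t*exp(2*t**2/3)*exp(5*t**3/4) + 225*t**2*exp(5/4) + 80*t*exp(5/4))*exp(-2*t**2/3)*exp(-5*t**3/4)/24, which equals f(t).

An antiderivative is F(t) = -5*(b*t**2 + exp(5/4)*exp(-2*t**2/3)*exp(-5*t**3/4))/2.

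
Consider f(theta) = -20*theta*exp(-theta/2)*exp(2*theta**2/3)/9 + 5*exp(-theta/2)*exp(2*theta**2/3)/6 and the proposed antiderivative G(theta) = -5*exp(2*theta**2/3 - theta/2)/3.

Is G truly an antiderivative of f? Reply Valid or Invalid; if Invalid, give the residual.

d/dtheta[G] = -20*theta*exp(-theta/2)*exp(2*theta**2/3)/9 + 5*exp(-theta/2)*exp(2*theta**2/3)/6
This equals f(theta) exactly, so the claim holds.

Valid. The derivative of G reproduces f.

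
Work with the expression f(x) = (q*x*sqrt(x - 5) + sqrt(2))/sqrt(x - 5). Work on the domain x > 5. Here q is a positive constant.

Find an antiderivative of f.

An antiderivative is F(x) = (q*x**2 + 4*sqrt(2)*sqrt(x - 5))/2.

A candidate is checked by its d/dx: the result must match f(x).
Check: d/dx[(q*x**2 + 4*sqrt(2)*sqrt(x - 5))/2] = (q*x*sqrt(x - 5) + sqrt(2))/sqrt(x - 5) = f(x).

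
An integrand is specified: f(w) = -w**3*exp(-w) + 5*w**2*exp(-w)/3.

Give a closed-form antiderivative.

An antiderivative is F(w) = (3*w**3 + 4*w**2 + 8*w + 8)*exp(-w)/3.

Recognize the product-rule pattern: f = u'v + uv' with u = w**3 + 4*w**2/3 + 8*w/3 + 8/3, v = exp(-w), so integration by parts undoes it.
Check: d/dw[(3*w**3 + 4*w**2 + 8*w + 8)*exp(-w)/3] = (-3*w**3 + 5*w**2)*exp(-w)/3, which equals f(w).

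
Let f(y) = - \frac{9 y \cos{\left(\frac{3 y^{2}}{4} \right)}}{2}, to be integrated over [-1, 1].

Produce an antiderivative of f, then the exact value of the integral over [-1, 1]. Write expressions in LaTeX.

The substitution u = \frac{3 y^{2}}{4} works: f is exactly (dF/du)*(du/dy) for that inner function.
F(y) = - 3 \sin{\left(\frac{3 y^{2}}{4} \right)} is an antiderivative of f.
Check: d/dy[- 3 \sin{\left(\frac{3 y^{2}}{4} \right)}] = - \frac{9 y \cos{\left(\frac{3 y^{2}}{4} \right)}}{2} = f(y).
F(1) = - 3 \sin{\left(\frac{3}{4} \right)}; F(-1) = - 3 \sin{\left(\frac{3}{4} \right)}.
Integral = F(1) - F(-1) = 0.

Antiderivative: F(y) = - 3 \sin{\left(\frac{3 y^{2}}{4} \right)}; value = 0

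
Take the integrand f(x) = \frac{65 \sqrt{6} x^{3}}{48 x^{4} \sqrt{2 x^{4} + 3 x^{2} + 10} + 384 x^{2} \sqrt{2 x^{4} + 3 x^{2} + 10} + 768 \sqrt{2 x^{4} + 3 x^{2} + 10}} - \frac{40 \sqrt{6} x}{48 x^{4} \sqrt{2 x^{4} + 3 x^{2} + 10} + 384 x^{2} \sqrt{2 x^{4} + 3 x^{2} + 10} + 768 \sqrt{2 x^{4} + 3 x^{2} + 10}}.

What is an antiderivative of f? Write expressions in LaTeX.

f has the shape u'v + uv' for u = \frac{5}{8 \left(x^{2} + 4\right)} and v = \sqrt{\frac{x^{4}}{3} + \frac{x^{2}}{2} + \frac{5}{3}} — it is the derivative of the product u*v.
Check: d/dx[\frac{5 \sqrt{\frac{x^{4}}{3} + \frac{x^{2}}{2} + \frac{5}{3}}}{8 x^{2} + 32}] = \frac{65 \sqrt{6} x^{3} - 40 \sqrt{6} x}{48 x^{4} \sqrt{2 x^{4} + 3 x^{2} + 10} + 384 x^{2} \sqrt{2 x^{4} + 3 x^{2} + 10} + 768 \sqrt{2 x^{4} + 3 x^{2} + 10}}, which equals f(x).

An antiderivative is F(x) = \frac{5 \sqrt{\frac{x^{4}}{3} + \frac{x^{2}}{2} + \frac{5}{3}}}{8 x^{2} + 32}.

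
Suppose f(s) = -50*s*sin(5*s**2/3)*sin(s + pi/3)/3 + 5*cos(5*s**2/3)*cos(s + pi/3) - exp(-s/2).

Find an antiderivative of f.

The integrand splits into summands that can be handled one at a time.
Check: d/ds[5*sin(s + pi/3)*cos(5*s**2/3) + 2*exp(-s/2)] = (-50*s*exp(s/2)*sin(5*s**2/3)*sin(s + pi/3) + 15*exp(s/2)*cos(5*s**2/3)*cos(s + pi/3) - 3)*exp(-s/2)/3, which equals f(s).

An antiderivative is F(s) = 5*sin(s + pi/3)*cos(5*s**2/3) + 2*exp(-s/2).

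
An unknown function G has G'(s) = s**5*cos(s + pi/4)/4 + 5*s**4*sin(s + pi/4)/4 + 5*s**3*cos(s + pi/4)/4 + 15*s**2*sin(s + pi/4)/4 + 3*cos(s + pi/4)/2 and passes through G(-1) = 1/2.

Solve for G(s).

G(s) = s**5*sin(s + pi/4)/4 + 5*s**3*sin(s + pi/4)/4 + 3*sin(s + pi/4)/2 + 1/2

Recognize the product-rule pattern: G'(s) = u'v + uv' with u = s**5/4 + 5*s**3/4 + 3/2, v = sin(s + pi/4), so integration by parts undoes it.
A general antiderivative is -(-s**5/4 - 5*s**3/4 - 3/2)*sin(s + pi/4) + C.
The condition gives C = 1/2 - (0) = 1/2.
So G(s) = s**5*sin(s + pi/4)/4 + 5*s**3*sin(s + pi/4)/4 + 3*sin(s + pi/4)/2 + 1/2.
Check: d/ds[s**5*sin(s + pi/4)/4 + 5*s**3*sin(s + pi/4)/4 + 3*sin(s + pi/4)/2 + 1/2] = s**5*cos(s + pi/4)/4 + 5*s**4*sin(s + pi/4)/4 + 5*s**3*cos(s + pi/4)/4 + 15*s**2*sin(s + pi/4)/4 + 3*cos(s + pi/4)/2 = G'(s).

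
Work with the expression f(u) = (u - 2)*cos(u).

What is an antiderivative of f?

An antiderivative is F(u) = u*sin(u) - 2*sin(u) + cos(u).

Since d/du undoes antidifferentiation here, F'(u) = f(u) is required of F(u).
Check: d/du[u*sin(u) - 2*sin(u) + cos(u)] = u*cos(u) - 2*cos(u), which equals f(u).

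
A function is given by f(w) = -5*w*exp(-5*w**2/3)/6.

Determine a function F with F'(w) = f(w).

f matches the chain-rule pattern g'(h)*h' with inner function h(w) = -5*w**2/3; substituting u = h(w) collapses the integral.
Check: d/dw[exp(-5*w**2/3)/4] = -5*w*exp(-5*w**2/3)/6 = f(w).

An antiderivative is F(w) = exp(-5*w**2/3)/4.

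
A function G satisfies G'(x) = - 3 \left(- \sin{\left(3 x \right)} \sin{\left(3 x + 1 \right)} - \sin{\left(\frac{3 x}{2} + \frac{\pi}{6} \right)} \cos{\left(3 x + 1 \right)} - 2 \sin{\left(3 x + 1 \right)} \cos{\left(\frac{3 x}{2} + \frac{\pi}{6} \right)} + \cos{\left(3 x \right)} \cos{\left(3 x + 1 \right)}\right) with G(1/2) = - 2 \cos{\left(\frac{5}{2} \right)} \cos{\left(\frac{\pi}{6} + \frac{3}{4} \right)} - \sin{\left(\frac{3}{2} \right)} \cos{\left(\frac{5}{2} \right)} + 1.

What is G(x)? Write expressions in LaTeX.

G(x) = - 2 \left(\frac{\sin{\left(3 x \right)}}{2} + \cos{\left(\frac{3 x}{2} + \frac{\pi}{6} \right)}\right) \cos{\left(3 x + 1 \right)} + 1

G'(x) has the shape u'v + uv' for u = - \sin{\left(3 x \right)} - 2 \cos{\left(\frac{3 x}{2} + \frac{\pi}{6} \right)} and v = \cos{\left(3 x + 1 \right)} — it is the derivative of the product u*v.
A general antiderivative is - 2 \left(\frac{\sin{\left(3 x \right)}}{2} + \cos{\left(\frac{3 x}{2} + \frac{\pi}{6} \right)}\right) \cos{\left(3 x + 1 \right)} + C.
The condition gives C = - 2 \cos{\left(\frac{5}{2} \right)} \cos{\left(\frac{\pi}{6} + \frac{3}{4} \right)} - \sin{\left(\frac{3}{2} \right)} \cos{\left(\frac{5}{2} \right)} + 1 - (- 2 \cos{\left(\frac{5}{2} \right)} \cos{\left(\frac{\pi}{6} + \frac{3}{4} \right)} - \sin{\left(\frac{3}{2} \right)} \cos{\left(\frac{5}{2} \right)}) = 1.
So G(x) = - 2 \left(\frac{\sin{\left(3 x \right)}}{2} + \cos{\left(\frac{3 x}{2} + \frac{\pi}{6} \right)}\right) \cos{\left(3 x + 1 \right)} + 1.
Check: d/dx[- 2 \left(\frac{\sin{\left(3 x \right)}}{2} + \cos{\left(\frac{3 x}{2} + \frac{\pi}{6} \right)}\right) \cos{\left(3 x + 1 \right)} + 1] = 3 \sin{\left(3 x \right)} \sin{\left(3 x + 1 \right)} + 3 \sin{\left(\frac{3 x}{2} + \frac{\pi}{6} \right)} \cos{\left(3 x + 1 \right)} + 6 \sin{\left(3 x + 1 \right)} \cos{\left(\frac{3 x}{2} + \frac{\pi}{6} \right)} - 3 \cos{\left(3 x \right)} \cos{\left(3 x + 1 \right)}, which equals G'(x).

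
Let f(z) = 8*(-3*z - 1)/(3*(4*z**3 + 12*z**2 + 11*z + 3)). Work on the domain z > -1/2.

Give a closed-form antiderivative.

The denominator factors as 3*(z + 1)*(2*z + 1)*(2*z + 3); partial fractions split f into directly integrable pieces: 28/(3*(2*z + 3)) + 4/(3*(2*z + 1)) - 16/(3*(z + 1)).
Check: d/dz[2*(log(z + 1/2) - 8*log(z + 1) + 7*log(z + 3/2))/3] = (-24*z - 8)/(12*z**3 + 36*z**2 + 33*z + 9), which equals f(z).

An antiderivative is F(z) = 2*(log(z + 1/2) - 8*log(z + 1) + 7*log(z + 3/2))/3.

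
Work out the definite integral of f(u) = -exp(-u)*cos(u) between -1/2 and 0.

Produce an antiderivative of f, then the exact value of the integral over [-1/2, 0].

Antiderivative: F(u) = (-sin(u) + cos(u))*exp(-u)/2; value = -exp(1/2)*cos(1/2)/2 - exp(1/2)*sin(1/2)/2 + 1/2

A candidate is checked by its d/du: the result must match f(u).
F(u) = (-sin(u) + cos(u))*exp(-u)/2 is an antiderivative of f.
Check: d/du[(-sin(u) + cos(u))*exp(-u)/2] = -exp(-u)*cos(u) = f(u).
F(0) = 1/2; F(-1/2) = exp(1/2)*sin(1/2)/2 + exp(1/2)*cos(1/2)/2.
Integral = F(0) - F(-1/2) = -exp(1/2)*cos(1/2)/2 - exp(1/2)*sin(1/2)/2 + 1/2.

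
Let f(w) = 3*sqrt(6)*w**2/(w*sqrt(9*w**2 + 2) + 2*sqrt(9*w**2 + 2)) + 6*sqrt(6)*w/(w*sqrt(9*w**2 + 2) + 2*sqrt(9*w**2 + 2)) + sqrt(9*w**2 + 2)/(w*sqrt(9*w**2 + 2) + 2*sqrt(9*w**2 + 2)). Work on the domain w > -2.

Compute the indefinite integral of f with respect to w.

The integrand splits into summands that can be handled one at a time.
Check: d/dw[sqrt(6)*sqrt(9*w**2 + 2)/3 + log(w + 2)] = (3*sqrt(6)*w**2 + 6*sqrt(6)*w + sqrt(9*w**2 + 2))/(w*sqrt(9*w**2 + 2) + 2*sqrt(9*w**2 + 2)), which equals f(w).

F(w) = sqrt(6)*sqrt(9*w**2 + 2)/3 + log(w + 2) + C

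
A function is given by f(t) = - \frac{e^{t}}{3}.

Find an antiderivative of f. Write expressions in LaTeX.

An antiderivative is F(t) = - \frac{e^{t}}{3}.

For F(t) to be correct the identity F'(t) - f(t) = 0 must hold.
Check: d/dt[- \frac{e^{t}}{3}] = - \frac{e^{t}}{3} = f(t).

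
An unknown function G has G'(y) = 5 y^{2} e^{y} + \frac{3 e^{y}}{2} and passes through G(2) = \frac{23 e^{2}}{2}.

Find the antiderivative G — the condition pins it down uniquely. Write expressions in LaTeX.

Recognize the product-rule pattern: G'(y) = u'v + uv' with u = 5 y^{2} - 10 y + \frac{23}{2}, v = e^{y}, so integration by parts undoes it.
A general antiderivative is \frac{\left(10 y^{2} - 20 y + 23\right) e^{y}}{2} + C.
The condition gives C = \frac{23 e^{2}}{2} - (\frac{23 e^{2}}{2}) = 0.
So G(y) = 5 y^{2} e^{y} - 10 y e^{y} + \frac{23 e^{y}}{2}.
Check: d/dy[5 y^{2} e^{y} - 10 y e^{y} + \frac{23 e^{y}}{2}] = 5 y^{2} e^{y} + \frac{3 e^{y}}{2} = G'(y).

G(y) = 5 y^{2} e^{y} - 10 y e^{y} + \frac{23 e^{y}}{2}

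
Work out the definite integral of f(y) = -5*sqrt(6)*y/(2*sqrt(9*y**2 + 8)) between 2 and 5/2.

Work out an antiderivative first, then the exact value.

Antiderivative: F(y) = -5*sqrt(6)*sqrt(9*y**2 + 8)/18; value = -5*sqrt(1542)/36 + 5*sqrt(66)/9

The substitution u = 3*y**2/2 + 4/3 works: f is exactly (dF/du)*(du/dy) for that inner function.
F(y) = -5*sqrt(6)*sqrt(9*y**2 + 8)/18 is an antiderivative of f.
Check: d/dy[-5*sqrt(6)*sqrt(9*y**2 + 8)/18] = -5*sqrt(6)*y/(2*sqrt(9*y**2 + 8)) = f(y).
F(5/2) = -5*sqrt(1542)/36; F(2) = -5*sqrt(66)/9.
Integral = F(5/2) - F(2) = -5*sqrt(1542)/36 + 5*sqrt(66)/9.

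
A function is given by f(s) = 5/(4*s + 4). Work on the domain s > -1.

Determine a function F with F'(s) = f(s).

Since d/ds undoes antidifferentiation here, F'(s) = f(s) is required of F(s).
Check: d/ds[5*log(s + 1)/4] = 5/(4*s + 4) = f(s).

An antiderivative is F(s) = 5*log(s + 1)/4.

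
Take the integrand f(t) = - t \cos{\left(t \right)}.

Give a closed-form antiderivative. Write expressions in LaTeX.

An antiderivative is F(t) = - t \sin{\left(t \right)} - \cos{\left(t \right)}.

Check any antiderivative F(t) by computing F'(t) and comparing it with f(t).
Check: d/dt[- t \sin{\left(t \right)} - \cos{\left(t \right)}] = - t \cos{\left(t \right)} = f(t).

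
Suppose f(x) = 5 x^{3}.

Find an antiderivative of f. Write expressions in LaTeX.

Since d/dx undoes antidifferentiation here, F'(x) = f(x) is required of F(x).
Check: d/dx[\frac{5 x^{4}}{4}] = 5 x^{3} = f(x).

An antiderivative is F(x) = \frac{5 x^{4}}{4}.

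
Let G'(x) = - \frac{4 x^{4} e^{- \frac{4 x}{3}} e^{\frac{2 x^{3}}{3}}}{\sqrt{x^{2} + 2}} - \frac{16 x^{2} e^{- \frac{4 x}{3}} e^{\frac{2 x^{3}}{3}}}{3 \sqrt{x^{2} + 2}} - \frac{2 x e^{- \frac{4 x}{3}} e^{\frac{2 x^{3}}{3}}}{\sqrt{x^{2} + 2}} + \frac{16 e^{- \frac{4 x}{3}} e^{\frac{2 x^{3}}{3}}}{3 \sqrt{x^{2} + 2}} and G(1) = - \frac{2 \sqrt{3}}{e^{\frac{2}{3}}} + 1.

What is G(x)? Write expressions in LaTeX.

Recognize the product-rule pattern: G'(x) = u'v + uv' with u = - 2 \sqrt{x^{2} + 2}, v = e^{\frac{2 x^{3}}{3} - \frac{4 x}{3}}, so integration by parts undoes it.
A general antiderivative is - 2 \sqrt{x^{2} + 2} e^{\frac{2 x^{3}}{3} - \frac{4 x}{3}} + C.
The condition gives C = - \frac{2 \sqrt{3}}{e^{\frac{2}{3}}} + 1 - (- \frac{2 \sqrt{3}}{e^{\frac{2}{3}}}) = 1.
So G(x) = - 2 \sqrt{x^{2} + 2} e^{\frac{2 x^{3}}{3} - \frac{4 x}{3}} + 1.
Check: d/dx[- 2 \sqrt{x^{2} + 2} e^{\frac{2 x^{3}}{3} - \frac{4 x}{3}} + 1] = \frac{- 12 x^{4} e^{- \frac{4 x}{3}} e^{\frac{2 x^{3}}{3}} - 16 x^{2} e^{- \frac{4 x}{3}} e^{\frac{2 x^{3}}{3}} - 6 x e^{- \frac{4 x}{3}} e^{\frac{2 x^{3}}{3}} + 16 e^{- \frac{4 x}{3}} e^{\frac{2 x^{3}}{3}}}{3 \sqrt{x^{2} + 2}}, which equals G'(x).

G(x) = - 2 \sqrt{x^{2} + 2} e^{\frac{2 x^{3}}{3} - \frac{4 x}{3}} + 1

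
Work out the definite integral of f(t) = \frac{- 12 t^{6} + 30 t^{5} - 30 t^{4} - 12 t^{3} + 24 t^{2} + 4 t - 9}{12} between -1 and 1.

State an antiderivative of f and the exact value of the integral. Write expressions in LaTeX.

Antiderivative: F(t) = - \frac{t^{7}}{7} + \frac{5 t^{6}}{12} - \frac{t^{5}}{2} - \frac{t^{4}}{4} + \frac{2 t^{3}}{3} + \frac{t^{2}}{6} - \frac{3 t}{4}; value = - \frac{61}{42}

Recover f(t) by differentiating a candidate F(t); any mismatch rules it out.
F(t) = - \frac{t^{7}}{7} + \frac{5 t^{6}}{12} - \frac{t^{5}}{2} - \frac{t^{4}}{4} + \frac{2 t^{3}}{3} + \frac{t^{2}}{6} - \frac{3 t}{4} is an antiderivative of f.
Check: d/dt[- \frac{t^{7}}{7} + \frac{5 t^{6}}{12} - \frac{t^{5}}{2} - \frac{t^{4}}{4} + \frac{2 t^{3}}{3} + \frac{t^{2}}{6} - \frac{3 t}{4}] = - t^{6} + \frac{5 t^{5}}{2} - \frac{5 t^{4}}{2} - t^{3} + 2 t^{2} + \frac{t}{3} - \frac{3}{4}, which equals f(t).
F(1) = - \frac{11}{28}; F(-1) = \frac{89}{84}.
Integral = F(1) - F(-1) = - \frac{61}{42}.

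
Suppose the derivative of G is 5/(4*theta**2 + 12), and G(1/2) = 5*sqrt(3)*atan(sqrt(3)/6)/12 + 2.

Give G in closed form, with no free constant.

G(theta) = (5*sqrt(3)*atan(sqrt(3)*theta/3) + 24)/12

Check a candidate G(theta) by differentiating: d/dtheta[G] must match the given G'(theta).
A general antiderivative is 5*sqrt(3)*atan(sqrt(3)*theta/3)/12 + C.
The condition gives C = 5*sqrt(3)*atan(sqrt(3)/6)/12 + 2 - (5*sqrt(3)*atan(sqrt(3)/6)/12) = 2.
So G(theta) = (5*sqrt(3)*atan(sqrt(3)*theta/3) + 24)/12.
Check: d/dtheta[(5*sqrt(3)*atan(sqrt(3)*theta/3) + 24)/12] = 5/(4*theta**2 + 12) = G'(theta).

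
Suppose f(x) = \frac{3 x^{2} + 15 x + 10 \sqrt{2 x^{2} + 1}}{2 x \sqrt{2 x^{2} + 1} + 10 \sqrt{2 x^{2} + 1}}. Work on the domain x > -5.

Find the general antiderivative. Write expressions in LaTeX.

F(x) = \frac{3 \sqrt{2 x^{2} + 1} + 20 \log{\left(\frac{x}{2} + \frac{5}{2} \right)}}{4} + C

Any candidate F(x) must reproduce f(x) exactly when differentiated.
Check: d/dx[\frac{3 \sqrt{2 x^{2} + 1} + 20 \log{\left(\frac{x}{2} + \frac{5}{2} \right)}}{4}] = \frac{3 x^{2} + 15 x + 10 \sqrt{2 x^{2} + 1}}{2 x \sqrt{2 x^{2} + 1} + 10 \sqrt{2 x^{2} + 1}} = f(x).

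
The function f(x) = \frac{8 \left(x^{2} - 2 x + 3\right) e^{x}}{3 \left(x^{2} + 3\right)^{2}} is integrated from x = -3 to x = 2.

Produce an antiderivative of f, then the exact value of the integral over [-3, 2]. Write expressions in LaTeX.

Recognize the product-rule pattern: f = u'v + uv' with u = \frac{16}{3 \left(2 x^{2} + 6\right)}, v = e^{x}, so integration by parts undoes it.
F(x) = \frac{8 e^{x}}{3 \left(x^{2} + 3\right)} is an antiderivative of f.
Check: d/dx[\frac{8 e^{x}}{3 \left(x^{2} + 3\right)}] = \frac{8 x^{2} e^{x} - 16 x e^{x} + 24 e^{x}}{3 x^{4} + 18 x^{2} + 27}, which equals f(x).
F(2) = \frac{8 e^{2}}{21}; F(-3) = \frac{2}{9 e^{3}}.
Integral = F(2) - F(-3) = - \frac{2}{9 e^{3}} + \frac{8 e^{2}}{21}.

Antiderivative: F(x) = \frac{8 e^{x}}{3 \left(x^{2} + 3\right)}; value = - \frac{2}{9 e^{3}} + \frac{8 e^{2}}{21}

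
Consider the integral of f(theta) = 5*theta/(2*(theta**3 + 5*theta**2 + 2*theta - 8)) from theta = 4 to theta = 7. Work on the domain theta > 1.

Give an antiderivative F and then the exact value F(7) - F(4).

The denominator factors as 2*(theta - 1)*(theta + 2)*(theta + 4); partial fractions split f into directly integrable pieces: -1/(theta + 4) + 5/(6*(theta + 2)) + 1/(6*(theta - 1)).
F(theta) = log(theta - 1)/6 + 5*log(theta + 2)/6 - log(theta + 4) is an antiderivative of f.
Check: d/dtheta[log(theta - 1)/6 + 5*log(theta + 2)/6 - log(theta + 4)] = 5*theta/(2*theta**3 + 10*theta**2 + 4*theta - 16), which equals f(theta).
F(7) = -log(11) + log(6)/6 + 5*log(9)/6; F(4) = -log(8) + log(3)/6 + 5*log(6)/6.
Integral = F(7) - F(4) = -log(11) - 2*log(6)/3 - log(3)/6 + 5*log(9)/6 + log(8).

Antiderivative: F(theta) = log(theta - 1)/6 + 5*log(theta + 2)/6 - log(theta + 4); value = -log(11) - 2*log(6)/3 - log(3)/6 + 5*log(9)/6 + log(8)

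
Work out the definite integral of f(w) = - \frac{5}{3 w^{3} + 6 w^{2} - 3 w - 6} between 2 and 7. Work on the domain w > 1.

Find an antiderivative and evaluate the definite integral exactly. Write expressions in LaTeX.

Antiderivative: F(w) = - \frac{5 \log{\left(w - 1 \right)}}{18} + \frac{5 \log{\left(w + 1 \right)}}{6} - \frac{5 \log{\left(w + 2 \right)}}{9}; value = - \frac{5 \log{\left(9 \right)}}{9} - \frac{5 \log{\left(3 \right)}}{6} - \frac{5 \log{\left(6 \right)}}{18} + \frac{5 \log{\left(4 \right)}}{9} + \frac{5 \log{\left(8 \right)}}{6}

Factor the denominator (3 \left(w - 1\right) \left(w + 1\right) \left(w + 2\right)) and decompose: f = - \frac{5}{9 \left(w + 2\right)} + \frac{5}{6 \left(w + 1\right)} - \frac{5}{18 \left(w - 1\right)}; each piece integrates to a log, atan, or power term.
F(w) = - \frac{5 \log{\left(w - 1 \right)}}{18} + \frac{5 \log{\left(w + 1 \right)}}{6} - \frac{5 \log{\left(w + 2 \right)}}{9} is an antiderivative of f.
Check: d/dw[- \frac{5 \log{\left(w - 1 \right)}}{18} + \frac{5 \log{\left(w + 1 \right)}}{6} - \frac{5 \log{\left(w + 2 \right)}}{9}] = - \frac{5}{3 w^{3} + 6 w^{2} - 3 w - 6} = f(w).
F(7) = - \frac{5 \log{\left(9 \right)}}{9} - \frac{5 \log{\left(6 \right)}}{18} + \frac{5 \log{\left(8 \right)}}{6}; F(2) = - \frac{5 \log{\left(4 \right)}}{9} + \frac{5 \log{\left(3 \right)}}{6}.
Integral = F(7) - F(2) = - \frac{5 \log{\left(9 \right)}}{9} - \frac{5 \log{\left(3 \right)}}{6} - \frac{5 \log{\left(6 \right)}}{18} + \frac{5 \log{\left(4 \right)}}{9} + \frac{5 \log{\left(8 \right)}}{6}.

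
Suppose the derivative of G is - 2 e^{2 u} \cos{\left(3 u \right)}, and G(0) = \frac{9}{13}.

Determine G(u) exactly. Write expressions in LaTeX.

G(u) = \frac{- 6 e^{2 u} \sin{\left(3 u \right)} - 4 e^{2 u} \cos{\left(3 u \right)} + 13}{13}

Differentiate the proposed G(u) back; it has to land on the given G'(u).
A general antiderivative is - \frac{6 e^{2 u} \sin{\left(3 u \right)}}{13} - \frac{4 e^{2 u} \cos{\left(3 u \right)}}{13} + C.
The condition gives C = \frac{9}{13} - (- \frac{4}{13}) = 1.
So G(u) = \frac{- 6 e^{2 u} \sin{\left(3 u \right)} - 4 e^{2 u} \cos{\left(3 u \right)} + 13}{13}.
Check: d/du[\frac{- 6 e^{2 u} \sin{\left(3 u \right)} - 4 e^{2 u} \cos{\left(3 u \right)} + 13}{13}] = - 2 e^{2 u} \cos{\left(3 u \right)} = G'(u).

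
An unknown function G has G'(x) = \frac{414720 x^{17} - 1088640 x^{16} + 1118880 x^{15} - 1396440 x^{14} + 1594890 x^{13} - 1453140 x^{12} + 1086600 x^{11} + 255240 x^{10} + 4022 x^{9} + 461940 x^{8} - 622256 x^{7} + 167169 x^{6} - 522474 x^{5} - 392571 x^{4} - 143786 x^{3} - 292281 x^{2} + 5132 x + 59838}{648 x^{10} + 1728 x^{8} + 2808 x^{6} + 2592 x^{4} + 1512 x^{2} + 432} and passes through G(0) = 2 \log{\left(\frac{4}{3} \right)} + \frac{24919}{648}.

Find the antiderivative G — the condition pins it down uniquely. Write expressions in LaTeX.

G(x) = \frac{103680 x^{12} - 311040 x^{11} + 108000 x^{10} + 291600 x^{9} - 10395 x^{8} - 210600 x^{7} - 111075 x^{6} + 280440 x^{5} + 2592 x^{4} \log{\left(2 x^{2} + \frac{4}{3} \right)} - 64747 x^{4} - 322200 x^{3} + 2592 x^{2} \log{\left(2 x^{2} + \frac{4}{3} \right)} + 53648 x^{2} + 179514 x + 2592 \log{\left(2 x^{2} + \frac{4}{3} \right)} + 49838}{1296 \left(x^{2} - x + 1\right) \left(x^{2} + x + 1\right)}

For G(x) to be correct, d/dx[G] must agree with the stated G'(x) identically.
A general antiderivative is \frac{- \frac{3 x}{4} - \frac{5}{4}}{2 x^{4} + 2 x^{2} + 2} + 5 \left(- 2 x^{2} + \frac{3 x}{2} + \frac{5}{3}\right)^{4} + 2 \log{\left(2 x^{2} + \frac{4}{3} \right)} + C.
The condition gives C = 2 \log{\left(\frac{4}{3} \right)} + \frac{24919}{648} - (2 \log{\left(\frac{4}{3} \right)} + \frac{24595}{648}) = \frac{1}{2}.
So G(x) = \frac{103680 x^{12} - 311040 x^{11} + 108000 x^{10} + 291600 x^{9} - 10395 x^{8} - 210600 x^{7} - 111075 x^{6} + 280440 x^{5} + 2592 x^{4} \log{\left(2 x^{2} + \frac{4}{3} \right)} - 64747 x^{4} - 322200 x^{3} + 2592 x^{2} \log{\left(2 x^{2} + \frac{4}{3} \right)} + 53648 x^{2} + 179514 x + 2592 \log{\left(2 x^{2} + \frac{4}{3} \right)} + 49838}{1296 \left(x^{2} - x + 1\right) \left(x^{2} + x + 1\right)}.
Check: d/dx[\frac{103680 x^{12} - 311040 x^{11} + 108000 x^{10} + 291600 x^{9} - 10395 x^{8} - 210600 x^{7} - 111075 x^{6} + 280440 x^{5} + 2592 x^{4} \log{\left(2 x^{2} + \frac{4}{3} \right)} - 64747 x^{4} - 322200 x^{3} + 2592 x^{2} \log{\left(2 x^{2} + \frac{4}{3} \right)} + 53648 x^{2} + 179514 x + 2592 \log{\left(2 x^{2} + \frac{4}{3} \right)} + 49838}{1296 \left(x^{2} - x + 1\right) \left(x^{2} + x + 1\right)}] = \frac{414720 x^{17} - 1088640 x^{16} + 1118880 x^{15} - 1396440 x^{14} + 1594890 x^{13} - 1453140 x^{12} + 1086600 x^{11} + 255240 x^{10} + 4022 x^{9} + 461940 x^{8} - 622256 x^{7} + 167169 x^{6} - 522474 x^{5} - 392571 x^{4} - 143786 x^{3} - 292281 x^{2} + 5132 x + 59838}{648 x^{10} + 1728 x^{8} + 2808 x^{6} + 2592 x^{4} + 1512 x^{2} + 432} = G'(x).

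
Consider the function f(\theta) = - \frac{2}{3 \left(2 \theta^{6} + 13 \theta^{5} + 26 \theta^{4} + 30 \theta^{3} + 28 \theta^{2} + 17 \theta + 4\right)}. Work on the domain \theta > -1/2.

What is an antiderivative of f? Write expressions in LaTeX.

Factor the denominator (3 \left(\theta + 1\right)^{2} \left(\theta + 4\right) \left(2 \theta + 1\right) \left(\theta^{2} + 1\right)) and decompose: f = \frac{2 \theta + 9}{255 \left(\theta^{2} + 1\right)} - \frac{64}{105 \left(2 \theta + 1\right)} + \frac{2}{3213 \left(\theta + 4\right)} + \frac{8}{27 \left(\theta + 1\right)} + \frac{1}{9 \left(\theta + 1\right)^{2}}; each piece integrates to a log, atan, or power term.
Check: d/d\theta[\frac{- 4896 \theta \log{\left(\theta + \frac{1}{2} \right)} + 4760 \theta \log{\left(\theta + 1 \right)} + 10 \theta \log{\left(\theta + 4 \right)} + 63 \theta \log{\left(\theta^{2} + 1 \right)} + 567 \theta \operatorname{atan}{\left(\theta \right)} - 4896 \log{\left(\theta + \frac{1}{2} \right)} + 4760 \log{\left(\theta + 1 \right)} + 10 \log{\left(\theta + 4 \right)} + 63 \log{\left(\theta^{2} + 1 \right)} + 567 \operatorname{atan}{\left(\theta \right)} - 1785}{16065 \theta + 16065}] = - \frac{2}{6 \theta^{6} + 39 \theta^{5} + 78 \theta^{4} + 90 \theta^{3} + 84 \theta^{2} + 51 \theta + 12}, which equals f(\theta).

An antiderivative is F(\theta) = \frac{- 4896 \theta \log{\left(\theta + \frac{1}{2} \right)} + 4760 \theta \log{\left(\theta + 1 \right)} + 10 \theta \log{\left(\theta + 4 \right)} + 63 \theta \log{\left(\theta^{2} + 1 \right)} + 567 \theta \operatorname{atan}{\left(\theta \right)} - 4896 \log{\left(\theta + \frac{1}{2} \right)} + 4760 \log{\left(\theta + 1 \right)} + 10 \log{\left(\theta + 4 \right)} + 63 \log{\left(\theta^{2} + 1 \right)} + 567 \operatorname{atan}{\left(\theta \right)} - 1785}{16065 \theta + 16065}.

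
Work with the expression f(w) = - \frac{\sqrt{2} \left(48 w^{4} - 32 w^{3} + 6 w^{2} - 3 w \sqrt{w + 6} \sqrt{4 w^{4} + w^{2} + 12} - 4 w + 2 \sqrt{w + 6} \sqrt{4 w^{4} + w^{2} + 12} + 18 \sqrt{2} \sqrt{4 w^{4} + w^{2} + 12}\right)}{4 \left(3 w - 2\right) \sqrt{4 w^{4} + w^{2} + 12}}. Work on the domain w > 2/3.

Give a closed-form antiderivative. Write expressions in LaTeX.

Whatever form F(w) takes, F'(w) = f(w) is non-negotiable.
Check: d/dw[\frac{2 \left(\frac{w}{2} + 3\right)^{\frac{3}{2}}}{3} - \sqrt{2 w^{4} + \frac{w^{2}}{2} + 6} - 3 \log{\left(\frac{3 w}{2} - 1 \right)}] = \frac{- 48 w^{4} + 32 w^{3} - 6 w^{2} + 3 w \sqrt{w + 6} \sqrt{4 w^{4} + w^{2} + 12} + 4 w - 2 \sqrt{w + 6} \sqrt{4 w^{4} + w^{2} + 12} - 18 \sqrt{2} \sqrt{4 w^{4} + w^{2} + 12}}{6 \sqrt{2} w \sqrt{4 w^{4} + w^{2} + 12} - 4 \sqrt{2} \sqrt{4 w^{4} + w^{2} + 12}}, which equals f(w).

An antiderivative is F(w) = \frac{2 \left(\frac{w}{2} + 3\right)^{\frac{3}{2}}}{3} - \sqrt{2 w^{4} + \frac{w^{2}}{2} + 6} - 3 \log{\left(\frac{3 w}{2} - 1 \right)}.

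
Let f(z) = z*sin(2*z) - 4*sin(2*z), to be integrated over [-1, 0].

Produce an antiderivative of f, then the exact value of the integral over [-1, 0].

Antiderivative: F(z) = -(2*z*cos(2*z) - sin(2*z) - 8*cos(2*z))/4; value = sin(2)/4 - 5*cos(2)/2 + 2

Integrate term by term and add the pieces.
F(z) = -(2*z*cos(2*z) - sin(2*z) - 8*cos(2*z))/4 is an antiderivative of f.
Check: d/dz[-(2*z*cos(2*z) - sin(2*z) - 8*cos(2*z))/4] = z*sin(2*z) - 4*sin(2*z) = f(z).
F(0) = 2; F(-1) = 5*cos(2)/2 - sin(2)/4.
Integral = F(0) - F(-1) = sin(2)/4 - 5*cos(2)/2 + 2.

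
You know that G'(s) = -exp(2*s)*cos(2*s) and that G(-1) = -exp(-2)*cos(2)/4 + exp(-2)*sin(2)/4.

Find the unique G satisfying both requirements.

Since d/ds undoes antidifferentiation here, G(s) must give back the stated G'(s).
A general antiderivative is -exp(2*s)*sin(2*s)/4 - exp(2*s)*cos(2*s)/4 + C.
The condition gives C = -exp(-2)*cos(2)/4 + exp(-2)*sin(2)/4 - (-exp(-2)*cos(2)/4 + exp(-2)*sin(2)/4) = 0.
So G(s) = (-sin(2*s) - cos(2*s))*exp(2*s)/4.
Check: d/ds[(-sin(2*s) - cos(2*s))*exp(2*s)/4] = -exp(2*s)*cos(2*s) = G'(s).

G(s) = (-sin(2*s) - cos(2*s))*exp(2*s)/4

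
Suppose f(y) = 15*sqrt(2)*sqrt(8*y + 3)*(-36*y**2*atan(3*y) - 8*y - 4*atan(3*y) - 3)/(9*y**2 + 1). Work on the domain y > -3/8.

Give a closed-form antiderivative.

An antiderivative is F(y) = -20*(4*y + 3/2)**(3/2)*atan(3*y).

Recognize the product-rule pattern: f = u'v + uv' with u = -20*(4*y + 3/2)**(3/2), v = atan(3*y), so integration by parts undoes it.
Check: d/dy[-20*(4*y + 3/2)**(3/2)*atan(3*y)] = (-1080*y**2*sqrt(8*y + 3)*atan(3*y) - 240*y*sqrt(8*y + 3) - 120*sqrt(8*y + 3)*atan(3*y) - 90*sqrt(8*y + 3))/(9*sqrt(2)*y**2 + sqrt(2)), which equals f(y).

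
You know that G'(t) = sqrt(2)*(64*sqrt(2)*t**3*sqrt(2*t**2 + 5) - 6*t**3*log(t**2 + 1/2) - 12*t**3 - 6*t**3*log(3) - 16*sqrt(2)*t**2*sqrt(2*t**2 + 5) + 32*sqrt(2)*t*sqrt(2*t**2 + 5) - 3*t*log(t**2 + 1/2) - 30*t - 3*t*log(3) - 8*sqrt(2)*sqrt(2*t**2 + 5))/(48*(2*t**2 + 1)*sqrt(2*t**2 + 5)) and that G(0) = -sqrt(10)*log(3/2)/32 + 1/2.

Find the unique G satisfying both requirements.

G(t) = 2*t**2/3 - t/3 - sqrt(t**2 + 5/2)*log(3*t**2 + 3/2)/16 + 1/2

Differentiate the proposed G(t) back; it has to land on the given G'(t).
A general antiderivative is 2*t**2/3 - t/3 - sqrt(t**2 + 5/2)*log(3*t**2 + 3/2)/16 + C.
The condition gives C = -sqrt(10)*log(3/2)/32 + 1/2 - (-sqrt(10)*log(3/2)/32) = 1/2.
So G(t) = 2*t**2/3 - t/3 - sqrt(t**2 + 5/2)*log(3*t**2 + 3/2)/16 + 1/2.
Check: d/dt[2*t**2/3 - t/3 - sqrt(t**2 + 5/2)*log(3*t**2 + 3/2)/16 + 1/2] = (64*sqrt(2)*t**3*sqrt(2*t**2 + 5) - 6*t**3*log(t**2 + 1/2) - 12*t**3 - 6*t**3*log(3) - 16*sqrt(2)*t**2*sqrt(2*t**2 + 5) + 32*sqrt(2)*t*sqrt(2*t**2 + 5) - 3*t*log(t**2 + 1/2) - 30*t - 3*t*log(3) - 8*sqrt(2)*sqrt(2*t**2 + 5))/(48*sqrt(2)*t**2*sqrt(2*t**2 + 5) + 24*sqrt(2)*sqrt(2*t**2 + 5)), which equals G'(t).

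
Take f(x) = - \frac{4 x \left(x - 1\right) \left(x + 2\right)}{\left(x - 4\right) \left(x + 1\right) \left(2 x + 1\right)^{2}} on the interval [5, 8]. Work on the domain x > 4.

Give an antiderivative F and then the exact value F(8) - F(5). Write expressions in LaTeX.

Antiderivative: F(x) = \frac{- 64 x \log{\left(x - 4 \right)} - 170 x \log{\left(x + \frac{1}{2} \right)} + 144 x \log{\left(x + 1 \right)} - 32 \log{\left(x - 4 \right)} - 85 \log{\left(x + \frac{1}{2} \right)} + 72 \log{\left(x + 1 \right)} - 45}{45 \left(2 x + 1\right)}; value = - \frac{17 \log{\left(\frac{17}{2} \right)}}{9} - \frac{8 \log{\left(6 \right)}}{5} - \frac{32 \log{\left(4 \right)}}{45} + \frac{6}{187} + \frac{17 \log{\left(\frac{11}{2} \right)}}{9} + \frac{8 \log{\left(9 \right)}}{5}

Factor the denominator (\left(x - 4\right) \left(x + 1\right) \left(2 x + 1\right)^{2}) and decompose: f = - \frac{34}{9 \left(2 x + 1\right)} + \frac{2}{\left(2 x + 1\right)^{2}} + \frac{8}{5 \left(x + 1\right)} - \frac{32}{45 \left(x - 4\right)}; each piece integrates to a log, atan, or power term.
F(x) = \frac{- 64 x \log{\left(x - 4 \right)} - 170 x \log{\left(x + \frac{1}{2} \right)} + 144 x \log{\left(x + 1 \right)} - 32 \log{\left(x - 4 \right)} - 85 \log{\left(x + \frac{1}{2} \right)} + 72 \log{\left(x + 1 \right)} - 45}{45 \left(2 x + 1\right)} is an antiderivative of f.
Check: d/dx[\frac{- 64 x \log{\left(x - 4 \right)} - 170 x \log{\left(x + \frac{1}{2} \right)} + 144 x \log{\left(x + 1 \right)} - 32 \log{\left(x - 4 \right)} - 85 \log{\left(x + \frac{1}{2} \right)} + 72 \log{\left(x + 1 \right)} - 45}{45 \left(2 x + 1\right)}] = \frac{- 4 x^{3} - 4 x^{2} + 8 x}{4 x^{4} - 8 x^{3} - 27 x^{2} - 19 x - 4}, which equals f(x).
F(8) = - \frac{17 \log{\left(\frac{17}{2} \right)}}{9} - \frac{32 \log{\left(4 \right)}}{45} - \frac{1}{17} + \frac{8 \log{\left(9 \right)}}{5}; F(5) = - \frac{17 \log{\left(\frac{11}{2} \right)}}{9} - \frac{1}{11} + \frac{8 \log{\left(6 \right)}}{5}.
Integral = F(8) - F(5) = - \frac{17 \log{\left(\frac{17}{2} \right)}}{9} - \frac{8 \log{\left(6 \right)}}{5} - \frac{32 \log{\left(4 \right)}}{45} + \frac{6}{187} + \frac{17 \log{\left(\frac{11}{2} \right)}}{9} + \frac{8 \log{\left(9 \right)}}{5}.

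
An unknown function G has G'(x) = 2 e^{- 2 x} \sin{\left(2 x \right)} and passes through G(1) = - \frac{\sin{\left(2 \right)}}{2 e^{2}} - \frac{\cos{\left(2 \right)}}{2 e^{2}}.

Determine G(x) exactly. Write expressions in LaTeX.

G(x) = \frac{\left(- \sin{\left(2 x \right)} - \cos{\left(2 x \right)}\right) e^{- 2 x}}{2}

A candidate passes only if d/dx[G] lands on the given G'(x) exactly.
A general antiderivative is - \frac{e^{- 2 x} \sin{\left(2 x \right)}}{2} - \frac{e^{- 2 x} \cos{\left(2 x \right)}}{2} + C.
The condition gives C = - \frac{\sin{\left(2 \right)}}{2 e^{2}} - \frac{\cos{\left(2 \right)}}{2 e^{2}} - (- \frac{\sin{\left(2 \right)}}{2 e^{2}} - \frac{\cos{\left(2 \right)}}{2 e^{2}}) = 0.
So G(x) = \frac{\left(- \sin{\left(2 x \right)} - \cos{\left(2 x \right)}\right) e^{- 2 x}}{2}.
Check: d/dx[\frac{\left(- \sin{\left(2 x \right)} - \cos{\left(2 x \right)}\right) e^{- 2 x}}{2}] = 2 e^{- 2 x} \sin{\left(2 x \right)} = G'(x).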